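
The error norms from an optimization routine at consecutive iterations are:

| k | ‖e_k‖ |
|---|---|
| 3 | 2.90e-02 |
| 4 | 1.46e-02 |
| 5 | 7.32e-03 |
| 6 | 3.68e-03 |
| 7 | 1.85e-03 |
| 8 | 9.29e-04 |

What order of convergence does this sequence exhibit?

1

Consecutive ratios: ‖e_8‖/‖e_7‖ = 9.29e-04/1.85e-03 = 0.502162, ‖e_7‖/‖e_6‖ = 1.85e-03/3.68e-03 = 0.502717.
p ≈ ln(0.502162)/ln(0.502717) = -0.6888/-0.6877 ≈ 1.00.
So the convergence is linear (order 1).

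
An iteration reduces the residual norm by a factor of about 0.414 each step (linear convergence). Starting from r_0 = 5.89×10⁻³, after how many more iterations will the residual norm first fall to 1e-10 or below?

21

After k steps, r_k ≈ 5.89×10⁻³·0.414^k.
Need 0.414^k ≤ 1e-10/5.89×10⁻³ = 1.69779e-08.
k ≥ ln(1.69779e-08)/ln(0.414) = -17.8914/-0.88189 = 20.288.
Smallest integer k = 21.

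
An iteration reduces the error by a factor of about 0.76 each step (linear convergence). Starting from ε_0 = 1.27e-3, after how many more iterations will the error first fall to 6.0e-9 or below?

After k steps, ε_k ≈ 1.27e-3·0.76^k.
Need 0.76^k ≤ 6.0e-9/1.27e-3 = 4.72441e-06.
k ≥ ln(4.72441e-06)/ln(0.76) = -12.2628/-0.27444 = 44.683.
Smallest integer k = 45.

45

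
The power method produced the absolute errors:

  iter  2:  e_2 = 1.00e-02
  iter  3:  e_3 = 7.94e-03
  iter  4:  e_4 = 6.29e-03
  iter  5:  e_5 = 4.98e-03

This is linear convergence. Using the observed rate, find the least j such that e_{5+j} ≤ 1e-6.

Rate ρ ≈ e_5/e_4 = 4.98e-03/6.29e-03 = 0.7917.
After j more steps, e_{5+j} ≈ 4.98e-03·ρ^j; need ρ^j ≤ 1e-6/4.98e-03 = 0.000200803.
j ≥ ln(0.000200803)/ln(0.7917) = -8.5132/-0.23357 = 36.448.
So 37 more iterations are needed.

37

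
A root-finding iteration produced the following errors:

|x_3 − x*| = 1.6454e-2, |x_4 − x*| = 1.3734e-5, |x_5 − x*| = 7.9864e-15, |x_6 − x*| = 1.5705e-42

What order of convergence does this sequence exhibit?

3

Consecutive ratios: |x_6 − x*|/|x_5 − x*| = 1.5705e-42/7.9864e-15 = 1.96647e-28, |x_5 − x*|/|x_4 − x*| = 7.9864e-15/1.3734e-5 = 5.81506e-10.
p ≈ ln(1.96647e-28)/ln(5.81506e-10) = -63.7961/-21.2654 ≈ 3.00.
So the convergence is cubic (order 3).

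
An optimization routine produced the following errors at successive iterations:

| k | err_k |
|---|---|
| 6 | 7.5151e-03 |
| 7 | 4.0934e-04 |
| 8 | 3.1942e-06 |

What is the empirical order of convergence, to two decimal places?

1.67

p ≈ ln(err_8/err_7) / ln(err_7/err_6)
  = ln(3.1942e-06/4.0934e-04) / ln(4.0934e-04/7.5151e-03)
  = ln(0.00780329) / ln(0.054469)
  = -4.85321 / -2.91012 ≈ 1.66770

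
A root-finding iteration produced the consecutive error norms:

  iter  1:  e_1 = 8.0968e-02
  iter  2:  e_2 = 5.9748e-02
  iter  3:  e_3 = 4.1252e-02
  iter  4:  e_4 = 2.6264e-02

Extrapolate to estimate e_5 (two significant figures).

First estimate the order: p ≈ ln(e_4/e_3) / ln(e_3/e_2) = ln(2.6264e-02/4.1252e-02)/ln(4.1252e-02/5.9748e-02) = ln(0.636672)/ln(0.690433) ≈ 1.2188.
Then e_5 ≈ e_4·(e_4/e_3)^p = 2.6264e-02·(0.636672)^1.2188 = 2.6264e-02·0.576783 ≈ 0.01515.

1.5e-2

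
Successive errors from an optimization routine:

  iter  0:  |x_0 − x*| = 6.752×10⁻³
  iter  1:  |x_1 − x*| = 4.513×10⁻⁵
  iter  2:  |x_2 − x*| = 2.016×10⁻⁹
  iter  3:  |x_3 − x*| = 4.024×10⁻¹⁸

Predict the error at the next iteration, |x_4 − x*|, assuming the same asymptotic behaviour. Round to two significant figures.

First estimate the order: p ≈ ln(|x_3 − x*|/|x_2 − x*|) / ln(|x_2 − x*|/|x_1 − x*|) = ln(4.024×10⁻¹⁸/2.016×10⁻⁹)/ln(2.016×10⁻⁹/4.513×10⁻⁵) = ln(1.99603e-09)/ln(4.4671e-05) ≈ 2.0000.
Then |x_4 − x*| ≈ |x_3 − x*|·(|x_3 − x*|/|x_2 − x*|)^p = 4.024×10⁻¹⁸·(1.99603e-09)^2.0000 = 4.024×10⁻¹⁸·3.98414e-18 ≈ 1.603e-35.

1.6e-35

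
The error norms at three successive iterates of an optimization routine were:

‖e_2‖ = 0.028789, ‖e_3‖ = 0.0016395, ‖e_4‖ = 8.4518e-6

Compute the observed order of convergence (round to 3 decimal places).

p ≈ ln(‖e_4‖/‖e_3‖) / ln(‖e_3‖/‖e_2‖)
  = ln(8.4518e-6/0.0016395) / ln(0.0016395/0.028789)
  = ln(0.00515511) / ln(0.0569488)
  = -5.267767 / -2.865603 ≈ 1.838275

1.838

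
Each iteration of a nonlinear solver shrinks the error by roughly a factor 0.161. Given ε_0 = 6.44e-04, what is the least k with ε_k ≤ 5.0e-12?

11

After k steps, ε_k ≈ 6.44e-04·0.161^k.
Need 0.161^k ≤ 5.0e-12/6.44e-04 = 7.76398e-09.
k ≥ ln(7.76398e-09)/ln(0.161) = -18.6738/-1.82635 = 10.225.
Smallest integer k = 11.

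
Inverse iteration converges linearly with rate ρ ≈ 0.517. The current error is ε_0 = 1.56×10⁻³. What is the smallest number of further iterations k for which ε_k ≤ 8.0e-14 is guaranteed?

After k steps, ε_k ≈ 1.56×10⁻³·0.517^k.
Need 0.517^k ≤ 8.0e-14/1.56×10⁻³ = 5.12821e-11.
k ≥ ln(5.12821e-11)/ln(0.517) = -23.6937/-0.65971 = 35.915.
Smallest integer k = 36.

36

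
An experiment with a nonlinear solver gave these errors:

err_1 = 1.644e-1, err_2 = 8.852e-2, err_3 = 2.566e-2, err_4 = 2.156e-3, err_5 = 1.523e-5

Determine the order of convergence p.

2

Consecutive ratios: err_5/err_4 = 1.523e-5/2.156e-3 = 0.00706401, err_4/err_3 = 2.156e-3/2.566e-2 = 0.0840218.
p ≈ ln(0.00706401)/ln(0.0840218) = -4.9527/-2.4767 ≈ 2.00.
So the convergence is quadratic (order 2).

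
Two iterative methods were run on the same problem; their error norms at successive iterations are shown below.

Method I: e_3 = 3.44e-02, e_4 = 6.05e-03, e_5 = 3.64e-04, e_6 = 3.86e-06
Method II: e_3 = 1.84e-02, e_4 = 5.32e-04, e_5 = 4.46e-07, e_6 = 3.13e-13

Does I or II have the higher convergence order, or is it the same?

Method I: p ≈ ln(3.86e-06/3.64e-04)/ln(3.64e-04/6.05e-03) ≈ 1.62.
Method II: p ≈ ln(3.13e-13/4.46e-07)/ln(4.46e-07/5.32e-04) ≈ 2.00.
Method II has the higher order (≈2.0 vs ≈1.6).

II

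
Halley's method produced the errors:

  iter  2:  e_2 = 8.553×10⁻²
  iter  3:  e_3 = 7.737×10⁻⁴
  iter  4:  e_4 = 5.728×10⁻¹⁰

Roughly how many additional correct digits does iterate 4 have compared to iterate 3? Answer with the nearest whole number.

6

Digits gained ≈ log₁₀(e_3/e_4) = log₁₀(7.737×10⁻⁴/5.728×10⁻¹⁰) = log₁₀(1.35073e+06) ≈ 6.131.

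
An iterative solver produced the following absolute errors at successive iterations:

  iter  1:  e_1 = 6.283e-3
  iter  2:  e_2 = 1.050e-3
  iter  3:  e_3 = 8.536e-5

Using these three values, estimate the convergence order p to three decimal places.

1.403

p ≈ ln(e_3/e_2) / ln(e_2/e_1)
  = ln(8.536e-5/1.050e-3) / ln(1.050e-3/6.283e-3)
  = ln(0.0812952) / ln(0.167118)
  = -2.509668 / -1.789055 ≈ 1.402790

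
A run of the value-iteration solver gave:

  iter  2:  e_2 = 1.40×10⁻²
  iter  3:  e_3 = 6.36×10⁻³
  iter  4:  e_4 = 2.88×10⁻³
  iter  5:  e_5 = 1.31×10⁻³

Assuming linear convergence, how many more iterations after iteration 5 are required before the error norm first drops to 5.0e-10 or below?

19

Rate ρ ≈ e_5/e_4 = 1.31×10⁻³/2.88×10⁻³ = 0.4549.
After j more steps, e_{5+j} ≈ 1.31×10⁻³·ρ^j; need ρ^j ≤ 5.0e-10/1.31×10⁻³ = 3.81679e-07.
j ≥ ln(3.81679e-07)/ln(0.4549) = -14.7787/-0.78768 = 18.762.
So 19 more iterations are needed.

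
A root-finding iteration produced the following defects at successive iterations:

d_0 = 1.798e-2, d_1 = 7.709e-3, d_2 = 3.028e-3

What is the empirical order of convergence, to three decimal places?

p ≈ ln(d_2/d_1) / ln(d_1/d_0)
  = ln(3.028e-3/7.709e-3) / ln(7.709e-3/1.798e-2)
  = ln(0.392788) / ln(0.428754)
  = -0.934485 / -0.846872 ≈ 1.103455

1.103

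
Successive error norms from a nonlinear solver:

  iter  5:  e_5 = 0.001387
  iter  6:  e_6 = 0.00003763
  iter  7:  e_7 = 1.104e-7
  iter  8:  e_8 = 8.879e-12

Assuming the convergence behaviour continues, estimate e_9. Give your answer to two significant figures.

2.1e-18

First estimate the order: p ≈ ln(e_8/e_7) / ln(e_7/e_6) = ln(8.879e-12/1.104e-7)/ln(1.104e-7/0.00003763) = ln(8.04257e-05)/ln(0.00293383) ≈ 1.6168.
Then e_9 ≈ e_8·(e_8/e_7)^p = 8.879e-12·(8.04257e-05)^1.6168 = 8.879e-12·2.39796e-07 ≈ 2.129e-18.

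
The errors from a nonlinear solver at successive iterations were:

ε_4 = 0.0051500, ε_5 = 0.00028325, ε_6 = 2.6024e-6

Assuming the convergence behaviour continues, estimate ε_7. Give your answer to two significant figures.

First estimate the order: p ≈ ln(ε_6/ε_5) / ln(ε_5/ε_4) = ln(2.6024e-6/0.00028325)/ln(0.00028325/0.0051500) = ln(0.00918764)/ln(0.055) ≈ 1.6170.
Then ε_7 ≈ ε_6·(ε_6/ε_5)^p = 2.6024e-6·(0.00918764)^1.6170 = 2.6024e-6·0.000508746 ≈ 1.324e-09.

1.3e-9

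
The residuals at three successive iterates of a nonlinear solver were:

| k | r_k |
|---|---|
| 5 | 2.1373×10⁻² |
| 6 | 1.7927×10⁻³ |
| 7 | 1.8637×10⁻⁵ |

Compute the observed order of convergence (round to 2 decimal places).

1.84

p ≈ ln(r_7/r_6) / ln(r_6/r_5)
  = ln(1.8637×10⁻⁵/1.7927×10⁻³) / ln(1.7927×10⁻³/2.1373×10⁻²)
  = ln(0.0103961) / ln(0.0838769)
  = -4.56632 / -2.47841 ≈ 1.84244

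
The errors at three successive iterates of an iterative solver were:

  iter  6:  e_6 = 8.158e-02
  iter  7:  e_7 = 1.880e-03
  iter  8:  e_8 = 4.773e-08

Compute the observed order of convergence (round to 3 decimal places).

2.806

p ≈ ln(e_8/e_7) / ln(e_7/e_6)
  = ln(4.773e-08/1.880e-03) / ln(1.880e-03/8.158e-02)
  = ln(2.53883e-05) / ln(0.0230449)
  = -10.581222 / -3.770311 ≈ 2.806459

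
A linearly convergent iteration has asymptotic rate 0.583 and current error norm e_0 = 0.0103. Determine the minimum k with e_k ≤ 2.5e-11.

37

After k steps, e_k ≈ 0.0103·0.583^k.
Need 0.583^k ≤ 2.5e-11/0.0103 = 2.42718e-09.
k ≥ ln(2.42718e-09)/ln(0.583) = -19.8365/-0.53957 = 36.764.
Smallest integer k = 37.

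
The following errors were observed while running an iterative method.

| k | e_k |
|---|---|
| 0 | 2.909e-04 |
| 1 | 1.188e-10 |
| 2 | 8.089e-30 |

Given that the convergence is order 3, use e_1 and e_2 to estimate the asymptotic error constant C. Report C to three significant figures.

4.82

C ≈ e_2 / e_1^3
  = 8.089e-30 / (1.188e-10)^3
  = 8.089e-30 / 1.67668e-30 ≈ 4.8244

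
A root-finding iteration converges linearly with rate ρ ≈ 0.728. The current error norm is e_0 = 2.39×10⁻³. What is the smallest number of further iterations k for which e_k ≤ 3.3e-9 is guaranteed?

43

After k steps, e_k ≈ 2.39×10⁻³·0.728^k.
Need 0.728^k ≤ 3.3e-9/2.39×10⁻³ = 1.38075e-06.
k ≥ ln(1.38075e-06)/ln(0.728) = -13.4929/-0.31745 = 42.504.
Smallest integer k = 43.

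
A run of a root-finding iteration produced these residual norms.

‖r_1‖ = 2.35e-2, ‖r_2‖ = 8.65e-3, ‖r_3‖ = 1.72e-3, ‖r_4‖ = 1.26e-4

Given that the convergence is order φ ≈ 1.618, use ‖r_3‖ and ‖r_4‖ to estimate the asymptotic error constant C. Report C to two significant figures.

C ≈ ‖r_4‖ / ‖r_3‖^1.618
  = 1.26e-4 / (1.72e-3)^1.618
  = 1.26e-4 / 3.36577e-05 ≈ 3.7436

3.7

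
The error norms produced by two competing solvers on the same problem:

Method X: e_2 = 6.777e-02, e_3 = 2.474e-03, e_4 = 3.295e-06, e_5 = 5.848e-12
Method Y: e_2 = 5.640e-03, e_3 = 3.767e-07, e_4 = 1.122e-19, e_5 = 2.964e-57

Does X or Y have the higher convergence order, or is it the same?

Y

Method X: p ≈ ln(5.848e-12/3.295e-06)/ln(3.295e-06/2.474e-03) ≈ 2.00.
Method Y: p ≈ ln(2.964e-57/1.122e-19)/ln(1.122e-19/3.767e-07) ≈ 3.00.
Method Y has the higher order (≈3.0 vs ≈2.0).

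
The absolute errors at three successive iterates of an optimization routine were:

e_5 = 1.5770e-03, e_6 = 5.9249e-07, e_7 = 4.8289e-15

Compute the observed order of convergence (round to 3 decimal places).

p ≈ ln(e_7/e_6) / ln(e_6/e_5)
  = ln(4.8289e-15/5.9249e-07) / ln(5.9249e-07/1.5770e-03)
  = ln(8.15018e-09) / ln(0.000375707)
  = -18.625226 / -7.886701 ≈ 2.361599

2.362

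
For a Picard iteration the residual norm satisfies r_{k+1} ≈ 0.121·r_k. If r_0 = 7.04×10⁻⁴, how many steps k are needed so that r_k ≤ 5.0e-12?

After k steps, r_k ≈ 7.04×10⁻⁴·0.121^k.
Need 0.121^k ≤ 5.0e-12/7.04×10⁻⁴ = 7.10227e-09.
k ≥ ln(7.10227e-09)/ln(0.121) = -18.7629/-2.11196 = 8.884.
Smallest integer k = 9.

9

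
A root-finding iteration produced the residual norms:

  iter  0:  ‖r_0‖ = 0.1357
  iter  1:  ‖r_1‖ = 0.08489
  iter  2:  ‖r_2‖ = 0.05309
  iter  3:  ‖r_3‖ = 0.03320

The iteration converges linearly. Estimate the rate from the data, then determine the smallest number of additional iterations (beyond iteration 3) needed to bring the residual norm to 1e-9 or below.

37

Rate ρ ≈ ‖r_3‖/‖r_2‖ = 0.03320/0.05309 = 0.6254.
After j more steps, ‖r_{3+j}‖ ≈ 0.03320·ρ^j; need ρ^j ≤ 1e-9/0.03320 = 3.01205e-08.
j ≥ ln(3.01205e-08)/ln(0.6254) = -17.3181/-0.46936 = 36.897.
So 37 more iterations are needed.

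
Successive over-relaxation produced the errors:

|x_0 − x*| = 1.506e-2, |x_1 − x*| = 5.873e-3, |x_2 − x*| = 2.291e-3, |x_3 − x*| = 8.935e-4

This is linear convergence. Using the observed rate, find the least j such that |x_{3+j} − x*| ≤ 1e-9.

Rate ρ ≈ |x_3 − x*|/|x_2 − x*| = 8.935e-4/2.291e-3 = 0.3900.
After j more steps, |x_{3+j} − x*| ≈ 8.935e-4·ρ^j; need ρ^j ≤ 1e-9/8.935e-4 = 1.11919e-06.
j ≥ ln(1.11919e-06)/ln(0.3900) = -13.7029/-0.94161 = 14.553.
So 15 more iterations are needed.

15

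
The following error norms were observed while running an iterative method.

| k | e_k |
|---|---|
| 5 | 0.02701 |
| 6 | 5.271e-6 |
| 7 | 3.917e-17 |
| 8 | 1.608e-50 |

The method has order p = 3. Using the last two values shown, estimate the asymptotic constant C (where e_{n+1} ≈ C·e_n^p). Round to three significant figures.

C ≈ e_8 / e_7^3
  = 1.608e-50 / (3.917e-17)^3
  = 1.608e-50 / 6.00981e-50 ≈ 0.26756

0.268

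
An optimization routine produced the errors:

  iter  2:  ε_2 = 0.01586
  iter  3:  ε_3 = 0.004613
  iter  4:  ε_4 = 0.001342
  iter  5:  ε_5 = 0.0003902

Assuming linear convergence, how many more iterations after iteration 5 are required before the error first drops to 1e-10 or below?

13

Rate ρ ≈ ε_5/ε_4 = 0.0003902/0.001342 = 0.2908.
After j more steps, ε_{5+j} ≈ 0.0003902·ρ^j; need ρ^j ≤ 1e-10/0.0003902 = 2.56279e-07.
j ≥ ln(2.56279e-07)/ln(0.2908) = -15.1770/-1.23512 = 12.288.
So 13 more iterations are needed.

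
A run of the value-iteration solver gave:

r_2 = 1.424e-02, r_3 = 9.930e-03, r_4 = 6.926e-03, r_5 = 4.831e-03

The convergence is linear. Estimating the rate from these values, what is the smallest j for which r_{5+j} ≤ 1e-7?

30

Rate ρ ≈ r_5/r_4 = 4.831e-03/6.926e-03 = 0.6975.
After j more steps, r_{5+j} ≈ 4.831e-03·ρ^j; need ρ^j ≤ 1e-7/4.831e-03 = 2.06996e-05.
j ≥ ln(2.06996e-05)/ln(0.6975) = -10.7854/-0.36025 = 29.939.
So 30 more iterations are needed.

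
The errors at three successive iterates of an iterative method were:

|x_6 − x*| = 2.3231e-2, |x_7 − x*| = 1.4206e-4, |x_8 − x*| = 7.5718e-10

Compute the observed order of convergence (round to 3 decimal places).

2.382

p ≈ ln(|x_8 − x*|/|x_7 − x*|) / ln(|x_7 − x*|/|x_6 − x*|)
  = ln(7.5718e-10/1.4206e-4) / ln(1.4206e-4/2.3231e-2)
  = ln(5.33e-06) / ln(0.0061151)
  = -12.142159 / -5.096994 ≈ 2.382220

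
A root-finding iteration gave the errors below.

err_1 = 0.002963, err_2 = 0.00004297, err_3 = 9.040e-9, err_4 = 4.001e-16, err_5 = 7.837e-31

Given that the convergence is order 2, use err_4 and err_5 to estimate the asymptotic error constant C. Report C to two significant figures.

4.9

C ≈ err_5 / err_4^2
  = 7.837e-31 / (4.001e-16)^2
  = 7.837e-31 / 1.6008e-31 ≈ 4.8957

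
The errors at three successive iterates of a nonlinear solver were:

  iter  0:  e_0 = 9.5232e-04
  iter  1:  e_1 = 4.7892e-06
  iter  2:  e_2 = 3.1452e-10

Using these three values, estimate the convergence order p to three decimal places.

1.820

p ≈ ln(e_2/e_1) / ln(e_1/e_0)
  = ln(3.1452e-10/4.7892e-06) / ln(4.7892e-06/9.5232e-04)
  = ln(6.56728e-05) / ln(0.00502898)
  = -9.630826 / -5.292538 ≈ 1.819699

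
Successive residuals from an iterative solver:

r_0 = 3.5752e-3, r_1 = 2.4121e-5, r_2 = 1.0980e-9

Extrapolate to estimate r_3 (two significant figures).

2.3e-18

First estimate the order: p ≈ ln(r_2/r_1) / ln(r_1/r_0) = ln(1.0980e-9/2.4121e-5)/ln(2.4121e-5/3.5752e-3) = ln(4.55205e-05)/ln(0.00674676) ≈ 2.0000.
Then r_3 ≈ r_2·(r_2/r_1)^p = 1.0980e-9·(4.55205e-05)^2.0000 = 1.0980e-9·2.07212e-09 ≈ 2.275e-18.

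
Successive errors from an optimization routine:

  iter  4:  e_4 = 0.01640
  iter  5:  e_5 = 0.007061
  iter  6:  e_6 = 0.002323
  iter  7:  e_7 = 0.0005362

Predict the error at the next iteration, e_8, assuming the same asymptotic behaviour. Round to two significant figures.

7.8e-5

First estimate the order: p ≈ ln(e_7/e_6) / ln(e_6/e_5) = ln(0.0005362/0.002323)/ln(0.002323/0.007061) = ln(0.230822)/ln(0.32899) ≈ 1.3188.
Then e_8 ≈ e_7·(e_7/e_6)^p = 0.0005362·(0.230822)^1.3188 = 0.0005362·0.144641 ≈ 7.756e-05.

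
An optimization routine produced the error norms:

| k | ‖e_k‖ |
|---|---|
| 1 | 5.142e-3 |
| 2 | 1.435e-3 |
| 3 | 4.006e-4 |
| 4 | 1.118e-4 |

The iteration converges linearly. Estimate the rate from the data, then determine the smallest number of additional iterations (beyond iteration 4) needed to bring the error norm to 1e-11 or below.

13

Rate ρ ≈ ‖e_4‖/‖e_3‖ = 1.118e-4/4.006e-4 = 0.2791.
After j more steps, ‖e_{4+j}‖ ≈ 1.118e-4·ρ^j; need ρ^j ≤ 1e-11/1.118e-4 = 8.94454e-08.
j ≥ ln(8.94454e-08)/ln(0.2791) = -16.2296/-1.27619 = 12.717.
So 13 more iterations are needed.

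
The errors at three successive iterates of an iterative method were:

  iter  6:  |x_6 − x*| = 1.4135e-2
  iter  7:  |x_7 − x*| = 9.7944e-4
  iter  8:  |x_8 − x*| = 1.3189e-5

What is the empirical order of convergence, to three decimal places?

p ≈ ln(|x_8 − x*|/|x_7 − x*|) / ln(|x_7 − x*|/|x_6 − x*|)
  = ln(1.3189e-5/9.7944e-4) / ln(9.7944e-4/1.4135e-2)
  = ln(0.0134659) / ln(0.0692918)
  = -4.307595 / -2.669429 ≈ 1.613677

1.614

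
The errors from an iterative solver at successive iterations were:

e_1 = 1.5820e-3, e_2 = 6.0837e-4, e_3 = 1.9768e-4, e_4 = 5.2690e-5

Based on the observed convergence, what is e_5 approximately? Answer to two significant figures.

First estimate the order: p ≈ ln(e_4/e_3) / ln(e_3/e_2) = ln(5.2690e-5/1.9768e-4)/ln(1.9768e-4/6.0837e-4) = ln(0.266542)/ln(0.324934) ≈ 1.1762.
Then e_5 ≈ e_4·(e_4/e_3)^p = 5.2690e-5·(0.266542)^1.1762 = 5.2690e-5·0.211147 ≈ 1.113e-05.

1.1e-5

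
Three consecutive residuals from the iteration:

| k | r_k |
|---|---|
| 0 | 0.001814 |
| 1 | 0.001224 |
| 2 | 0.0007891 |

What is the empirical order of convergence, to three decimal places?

p ≈ ln(r_2/r_1) / ln(r_1/r_0)
  = ln(0.0007891/0.001224) / ln(0.001224/0.001814)
  = ln(0.64469) / ln(0.674752)
  = -0.438986 / -0.393410 ≈ 1.115849

1.116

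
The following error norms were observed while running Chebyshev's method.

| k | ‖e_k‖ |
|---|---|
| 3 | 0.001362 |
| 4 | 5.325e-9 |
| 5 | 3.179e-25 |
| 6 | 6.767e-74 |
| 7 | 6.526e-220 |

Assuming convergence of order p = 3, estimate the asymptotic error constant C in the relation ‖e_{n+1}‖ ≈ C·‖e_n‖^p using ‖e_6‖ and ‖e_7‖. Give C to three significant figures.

C ≈ ‖e_7‖ / ‖e_6‖^3
  = 6.526e-220 / (6.767e-74)^3
  = 6.526e-220 / 3.09876e-220 ≈ 2.106

2.11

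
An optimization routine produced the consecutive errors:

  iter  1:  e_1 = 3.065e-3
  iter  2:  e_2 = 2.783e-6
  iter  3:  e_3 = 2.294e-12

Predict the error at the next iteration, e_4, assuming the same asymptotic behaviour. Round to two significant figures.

First estimate the order: p ≈ ln(e_3/e_2) / ln(e_2/e_1) = ln(2.294e-12/2.783e-6)/ln(2.783e-6/3.065e-3) = ln(8.2429e-07)/ln(0.000907993) ≈ 2.0000.
Then e_4 ≈ e_3·(e_3/e_2)^p = 2.294e-12·(8.2429e-07)^2.0000 = 2.294e-12·6.79454e-13 ≈ 1.559e-24.

1.6e-24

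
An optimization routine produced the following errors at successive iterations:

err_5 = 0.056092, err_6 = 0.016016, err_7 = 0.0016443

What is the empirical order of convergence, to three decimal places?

1.816

p ≈ ln(err_7/err_6) / ln(err_6/err_5)
  = ln(0.0016443/0.016016) / ln(0.016016/0.056092)
  = ln(0.102666) / ln(0.285531)
  = -2.276274 / -1.253405 ≈ 1.816072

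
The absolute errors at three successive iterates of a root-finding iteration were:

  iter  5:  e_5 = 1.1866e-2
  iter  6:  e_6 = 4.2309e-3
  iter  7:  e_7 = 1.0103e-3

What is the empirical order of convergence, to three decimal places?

1.389

p ≈ ln(e_7/e_6) / ln(e_6/e_5)
  = ln(1.0103e-3/4.2309e-3) / ln(4.2309e-3/1.1866e-2)
  = ln(0.238791) / ln(0.356557)
  = -1.432167 / -1.031261 ≈ 1.388753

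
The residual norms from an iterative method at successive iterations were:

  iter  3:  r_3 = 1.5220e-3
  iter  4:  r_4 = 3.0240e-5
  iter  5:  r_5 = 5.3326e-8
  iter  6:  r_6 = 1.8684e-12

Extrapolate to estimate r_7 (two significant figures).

First estimate the order: p ≈ ln(r_6/r_5) / ln(r_5/r_4) = ln(1.8684e-12/5.3326e-8)/ln(5.3326e-8/3.0240e-5) = ln(3.50373e-05)/ln(0.00176343) ≈ 1.6180.
Then r_7 ≈ r_6·(r_6/r_5)^p = 1.8684e-12·(3.50373e-05)^1.6180 = 1.8684e-12·6.18088e-08 ≈ 1.155e-19.

1.2e-19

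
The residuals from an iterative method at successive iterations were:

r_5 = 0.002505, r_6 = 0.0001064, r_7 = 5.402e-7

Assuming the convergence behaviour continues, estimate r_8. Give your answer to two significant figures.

7.9e-11

First estimate the order: p ≈ ln(r_7/r_6) / ln(r_6/r_5) = ln(5.402e-7/0.0001064)/ln(0.0001064/0.002505) = ln(0.00507707)/ln(0.042475) ≈ 1.6725.
Then r_8 ≈ r_7·(r_7/r_6)^p = 5.402e-7·(0.00507707)^1.6725 = 5.402e-7·0.000145425 ≈ 7.856e-11.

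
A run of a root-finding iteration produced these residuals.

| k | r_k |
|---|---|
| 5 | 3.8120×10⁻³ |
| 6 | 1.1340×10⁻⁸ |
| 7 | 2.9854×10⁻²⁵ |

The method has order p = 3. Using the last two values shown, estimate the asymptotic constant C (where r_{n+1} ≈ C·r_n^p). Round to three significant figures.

C ≈ r_7 / r_6^3
  = 2.9854×10⁻²⁵ / (1.1340×10⁻⁸)^3
  = 2.9854×10⁻²⁵ / 1.45827e-24 ≈ 0.20472

0.205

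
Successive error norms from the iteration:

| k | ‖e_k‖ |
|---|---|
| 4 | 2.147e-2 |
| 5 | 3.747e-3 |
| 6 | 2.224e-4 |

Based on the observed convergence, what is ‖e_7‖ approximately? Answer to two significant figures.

2.3e-6

First estimate the order: p ≈ ln(‖e_6‖/‖e_5‖) / ln(‖e_5‖/‖e_4‖) = ln(2.224e-4/3.747e-3)/ln(3.747e-3/2.147e-2) = ln(0.0593541)/ln(0.174523) ≈ 1.6178.
Then ‖e_7‖ ≈ ‖e_6‖·(‖e_6‖/‖e_5‖)^p = 2.224e-4·(0.0593541)^1.6178 = 2.224e-4·0.0103678 ≈ 2.306e-06.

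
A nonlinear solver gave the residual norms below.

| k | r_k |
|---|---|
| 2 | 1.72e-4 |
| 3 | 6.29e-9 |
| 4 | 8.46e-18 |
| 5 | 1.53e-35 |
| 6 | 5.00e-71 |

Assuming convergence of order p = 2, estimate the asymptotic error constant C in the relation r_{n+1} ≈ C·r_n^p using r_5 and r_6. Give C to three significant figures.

C ≈ r_6 / r_5^2
  = 5.00e-71 / (1.53e-35)^2
  = 5.00e-71 / 2.3409e-70 ≈ 0.21359

0.214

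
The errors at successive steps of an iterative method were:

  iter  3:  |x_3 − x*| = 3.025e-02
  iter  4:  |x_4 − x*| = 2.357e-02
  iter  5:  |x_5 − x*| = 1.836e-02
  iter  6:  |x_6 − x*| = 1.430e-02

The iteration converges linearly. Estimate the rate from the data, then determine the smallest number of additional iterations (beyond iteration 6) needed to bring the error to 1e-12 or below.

94

Rate ρ ≈ |x_6 − x*|/|x_5 − x*| = 1.430e-02/1.836e-02 = 0.7789.
After j more steps, |x_{6+j} − x*| ≈ 1.430e-02·ρ^j; need ρ^j ≤ 1e-12/1.430e-02 = 6.99301e-11.
j ≥ ln(6.99301e-11)/ln(0.7789) = -23.3835/-0.24987 = 93.583.
So 94 more iterations are needed.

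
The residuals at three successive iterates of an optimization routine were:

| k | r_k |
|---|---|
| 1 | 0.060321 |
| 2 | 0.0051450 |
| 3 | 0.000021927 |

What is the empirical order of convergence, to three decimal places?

p ≈ ln(r_3/r_2) / ln(r_2/r_1)
  = ln(0.000021927/0.0051450) / ln(0.0051450/0.060321)
  = ln(0.00426181) / ln(0.0852937)
  = -5.458061 / -2.461655 ≈ 2.217232

2.217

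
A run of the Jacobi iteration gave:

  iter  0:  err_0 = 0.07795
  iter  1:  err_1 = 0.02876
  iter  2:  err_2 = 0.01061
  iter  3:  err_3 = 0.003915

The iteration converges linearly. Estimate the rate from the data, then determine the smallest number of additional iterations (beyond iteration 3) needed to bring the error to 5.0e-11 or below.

Rate ρ ≈ err_3/err_2 = 0.003915/0.01061 = 0.3690.
After j more steps, err_{3+j} ≈ 0.003915·ρ^j; need ρ^j ≤ 5.0e-11/0.003915 = 1.27714e-08.
j ≥ ln(1.27714e-08)/ln(0.3690) = -18.1761/-0.99696 = 18.232.
So 19 more iterations are needed.

19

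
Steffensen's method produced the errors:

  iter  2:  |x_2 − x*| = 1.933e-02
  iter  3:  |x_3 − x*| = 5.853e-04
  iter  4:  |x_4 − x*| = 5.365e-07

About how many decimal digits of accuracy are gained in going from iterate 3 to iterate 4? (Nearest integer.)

Digits gained ≈ log₁₀(|x_3 − x*|/|x_4 − x*|) = log₁₀(5.853e-04/5.365e-07) = log₁₀(1090.96) ≈ 3.038.

3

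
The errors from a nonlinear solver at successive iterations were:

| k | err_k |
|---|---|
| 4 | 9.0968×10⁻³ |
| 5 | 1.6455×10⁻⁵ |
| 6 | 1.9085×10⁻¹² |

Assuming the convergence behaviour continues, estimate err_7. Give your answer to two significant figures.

First estimate the order: p ≈ ln(err_6/err_5) / ln(err_5/err_4) = ln(1.9085×10⁻¹²/1.6455×10⁻⁵)/ln(1.6455×10⁻⁵/9.0968×10⁻³) = ln(1.15983e-07)/ln(0.00180888) ≈ 2.5289.
Then err_7 ≈ err_6·(err_6/err_5)^p = 1.9085×10⁻¹²·(1.15983e-07)^2.5289 = 1.9085×10⁻¹²·2.88767e-18 ≈ 5.511e-30.

5.5e-30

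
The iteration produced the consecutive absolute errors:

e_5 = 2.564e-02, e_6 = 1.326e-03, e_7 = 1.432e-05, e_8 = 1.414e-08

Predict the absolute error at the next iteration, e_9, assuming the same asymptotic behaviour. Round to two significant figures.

First estimate the order: p ≈ ln(e_8/e_7) / ln(e_7/e_6) = ln(1.414e-08/1.432e-05)/ln(1.432e-05/1.326e-03) = ln(0.00098743)/ln(0.0107994) ≈ 1.5283.
Then e_9 ≈ e_8·(e_8/e_7)^p = 1.414e-08·(0.00098743)^1.5283 = 1.414e-08·2.55096e-05 ≈ 3.607e-13.

3.6e-13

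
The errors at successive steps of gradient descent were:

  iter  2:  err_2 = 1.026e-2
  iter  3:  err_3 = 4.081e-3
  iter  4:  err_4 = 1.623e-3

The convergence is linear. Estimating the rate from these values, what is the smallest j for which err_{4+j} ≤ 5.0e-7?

9

Rate ρ ≈ err_4/err_3 = 1.623e-3/4.081e-3 = 0.3977.
After j more steps, err_{4+j} ≈ 1.623e-3·ρ^j; need ρ^j ≤ 5.0e-7/1.623e-3 = 0.000308071.
j ≥ ln(0.000308071)/ln(0.3977) = -8.0852/-0.92206 = 8.769.
So 9 more iterations are needed.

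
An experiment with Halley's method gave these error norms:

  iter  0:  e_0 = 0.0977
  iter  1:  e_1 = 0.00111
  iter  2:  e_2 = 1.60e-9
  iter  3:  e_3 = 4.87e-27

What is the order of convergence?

3

Consecutive ratios: e_3/e_2 = 4.87e-27/1.60e-9 = 3.04375e-18, e_2/e_1 = 1.60e-9/0.00111 = 1.44144e-06.
p ≈ ln(3.04375e-18)/ln(1.44144e-06) = -40.3334/-13.4499 ≈ 3.00.
So the convergence is cubic (order 3).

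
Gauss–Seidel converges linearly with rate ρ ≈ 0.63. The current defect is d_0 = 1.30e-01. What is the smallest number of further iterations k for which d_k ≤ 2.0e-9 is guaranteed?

After k steps, d_k ≈ 1.30e-01·0.63^k.
Need 0.63^k ≤ 2.0e-9/1.30e-01 = 1.53846e-08.
k ≥ ln(1.53846e-08)/ln(0.63) = -17.9899/-0.46204 = 38.936.
Smallest integer k = 39.

39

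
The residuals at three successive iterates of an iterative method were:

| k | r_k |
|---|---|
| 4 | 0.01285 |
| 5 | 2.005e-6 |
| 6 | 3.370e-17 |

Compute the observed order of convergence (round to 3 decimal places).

p ≈ ln(r_6/r_5) / ln(r_5/r_4)
  = ln(3.370e-17/2.005e-6) / ln(2.005e-6/0.01285)
  = ln(1.6808e-11) / ln(0.000156031)
  = -24.809166 / -8.765456 ≈ 2.830334

2.830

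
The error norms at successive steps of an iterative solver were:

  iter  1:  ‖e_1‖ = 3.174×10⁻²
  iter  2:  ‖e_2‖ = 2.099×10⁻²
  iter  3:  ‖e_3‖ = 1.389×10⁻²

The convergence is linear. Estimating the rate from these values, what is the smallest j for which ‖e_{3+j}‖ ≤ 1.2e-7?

Rate ρ ≈ ‖e_3‖/‖e_2‖ = 1.389×10⁻²/2.099×10⁻² = 0.6617.
After j more steps, ‖e_{3+j}‖ ≈ 1.389×10⁻²·ρ^j; need ρ^j ≤ 1.2e-7/1.389×10⁻² = 8.63931e-06.
j ≥ ln(8.63931e-06)/ln(0.6617) = -11.6592/-0.41294 = 28.235.
So 29 more iterations are needed.

29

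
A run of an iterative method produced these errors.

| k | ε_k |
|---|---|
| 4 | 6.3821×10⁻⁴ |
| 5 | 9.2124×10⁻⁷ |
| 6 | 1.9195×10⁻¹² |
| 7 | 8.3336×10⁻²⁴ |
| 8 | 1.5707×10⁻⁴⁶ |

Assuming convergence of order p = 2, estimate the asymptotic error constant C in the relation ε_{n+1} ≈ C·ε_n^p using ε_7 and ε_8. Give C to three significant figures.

2.26

C ≈ ε_8 / ε_7^2
  = 1.5707×10⁻⁴⁶ / (8.3336×10⁻²⁴)^2
  = 1.5707×10⁻⁴⁶ / 6.94489e-47 ≈ 2.2617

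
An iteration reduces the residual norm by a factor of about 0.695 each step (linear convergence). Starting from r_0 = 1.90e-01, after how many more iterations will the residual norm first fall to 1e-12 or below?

After k steps, r_k ≈ 1.90e-01·0.695^k.
Need 0.695^k ≤ 1e-12/1.90e-01 = 5.26316e-12.
k ≥ ln(5.26316e-12)/ln(0.695) = -25.9703/-0.36384 = 71.378.
Smallest integer k = 72.

72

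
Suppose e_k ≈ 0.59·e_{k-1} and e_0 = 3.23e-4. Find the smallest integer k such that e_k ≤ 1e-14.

After k steps, e_k ≈ 3.23e-4·0.59^k.
Need 0.59^k ≤ 1e-14/3.23e-4 = 3.09598e-11.
k ≥ ln(3.09598e-11)/ln(0.59) = -24.1983/-0.52763 = 45.862.
Smallest integer k = 46.

46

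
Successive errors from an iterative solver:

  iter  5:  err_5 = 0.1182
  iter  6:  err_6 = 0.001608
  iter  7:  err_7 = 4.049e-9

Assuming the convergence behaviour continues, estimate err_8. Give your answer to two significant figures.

6.5e-26

First estimate the order: p ≈ ln(err_7/err_6) / ln(err_6/err_5) = ln(4.049e-9/0.001608)/ln(0.001608/0.1182) = ln(2.51803e-06)/ln(0.0136041) ≈ 3.0000.
Then err_8 ≈ err_7·(err_7/err_6)^p = 4.049e-9·(2.51803e-06)^3.0000 = 4.049e-9·1.59655e-17 ≈ 6.464e-26.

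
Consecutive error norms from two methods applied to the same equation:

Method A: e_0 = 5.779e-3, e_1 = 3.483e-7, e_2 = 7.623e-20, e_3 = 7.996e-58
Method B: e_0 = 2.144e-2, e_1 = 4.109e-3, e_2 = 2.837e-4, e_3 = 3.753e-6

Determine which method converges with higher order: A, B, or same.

A

Method A: p ≈ ln(7.996e-58/7.623e-20)/ln(7.623e-20/3.483e-7) ≈ 3.00.
Method B: p ≈ ln(3.753e-6/2.837e-4)/ln(2.837e-4/4.109e-3) ≈ 1.62.
Method A has the higher order (≈3.0 vs ≈1.6).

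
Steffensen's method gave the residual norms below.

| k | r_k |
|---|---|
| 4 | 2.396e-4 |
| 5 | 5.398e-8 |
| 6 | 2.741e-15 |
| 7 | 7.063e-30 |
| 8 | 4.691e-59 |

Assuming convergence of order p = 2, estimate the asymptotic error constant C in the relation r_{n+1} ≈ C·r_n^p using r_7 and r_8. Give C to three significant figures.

C ≈ r_8 / r_7^2
  = 4.691e-59 / (7.063e-30)^2
  = 4.691e-59 / 4.9886e-59 ≈ 0.94034

0.940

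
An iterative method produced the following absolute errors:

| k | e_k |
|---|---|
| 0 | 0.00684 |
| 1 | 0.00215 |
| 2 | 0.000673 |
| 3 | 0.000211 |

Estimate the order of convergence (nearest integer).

1

Consecutive ratios: e_3/e_2 = 0.000211/0.000673 = 0.313522, e_2/e_1 = 0.000673/0.00215 = 0.313023.
p ≈ ln(0.313522)/ln(0.313023) = -1.1599/-1.1615 ≈ 1.00.
So the convergence is linear (order 1).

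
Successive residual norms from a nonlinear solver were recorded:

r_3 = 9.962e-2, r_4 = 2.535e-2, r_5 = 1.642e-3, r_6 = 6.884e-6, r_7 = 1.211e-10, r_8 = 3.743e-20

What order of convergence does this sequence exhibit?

2

Consecutive ratios: r_8/r_7 = 3.743e-20/1.211e-10 = 3.09083e-10, r_7/r_6 = 1.211e-10/6.884e-6 = 1.75915e-05.
p ≈ ln(3.09083e-10)/ln(1.75915e-05) = -21.8974/-10.9481 ≈ 2.00.
So the convergence is quadratic (order 2).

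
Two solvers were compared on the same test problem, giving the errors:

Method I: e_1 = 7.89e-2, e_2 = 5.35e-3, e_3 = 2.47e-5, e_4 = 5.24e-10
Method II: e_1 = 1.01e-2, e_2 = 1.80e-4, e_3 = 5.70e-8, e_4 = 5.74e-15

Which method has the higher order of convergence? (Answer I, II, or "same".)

same

Method I: p ≈ ln(5.24e-10/2.47e-5)/ln(2.47e-5/5.35e-3) ≈ 2.00.
Method II: p ≈ ln(5.74e-15/5.70e-8)/ln(5.70e-8/1.80e-4) ≈ 2.00.
Both orders ≈ 2.0 — effectively the same.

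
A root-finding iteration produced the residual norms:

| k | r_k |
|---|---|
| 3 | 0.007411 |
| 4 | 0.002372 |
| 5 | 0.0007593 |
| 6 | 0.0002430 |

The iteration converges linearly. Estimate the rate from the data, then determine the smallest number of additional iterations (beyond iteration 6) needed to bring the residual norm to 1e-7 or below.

Rate ρ ≈ r_6/r_5 = 0.0002430/0.0007593 = 0.3200.
After j more steps, r_{6+j} ≈ 0.0002430·ρ^j; need ρ^j ≤ 1e-7/0.0002430 = 0.000411523.
j ≥ ln(0.000411523)/ln(0.3200) = -7.7956/-1.13943 = 6.842.
So 7 more iterations are needed.

7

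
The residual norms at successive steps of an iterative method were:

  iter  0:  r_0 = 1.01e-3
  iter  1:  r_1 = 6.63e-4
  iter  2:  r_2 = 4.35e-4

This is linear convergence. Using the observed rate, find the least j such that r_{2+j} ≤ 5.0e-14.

Rate ρ ≈ r_2/r_1 = 4.35e-4/6.63e-4 = 0.6561.
After j more steps, r_{2+j} ≈ 4.35e-4·ρ^j; need ρ^j ≤ 5.0e-14/4.35e-4 = 1.14943e-10.
j ≥ ln(1.14943e-10)/ln(0.6561) = -22.8866/-0.42144 = 54.306.
So 55 more iterations are needed.

55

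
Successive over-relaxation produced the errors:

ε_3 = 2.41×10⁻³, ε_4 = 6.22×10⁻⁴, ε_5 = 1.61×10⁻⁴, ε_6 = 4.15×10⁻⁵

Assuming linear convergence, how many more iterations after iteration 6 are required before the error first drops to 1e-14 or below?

Rate ρ ≈ ε_6/ε_5 = 4.15×10⁻⁵/1.61×10⁻⁴ = 0.2578.
After j more steps, ε_{6+j} ≈ 4.15×10⁻⁵·ρ^j; need ρ^j ≤ 1e-14/4.15×10⁻⁵ = 2.40964e-10.
j ≥ ln(2.40964e-10)/ln(0.2578) = -22.1464/-1.35557 = 16.337.
So 17 more iterations are needed.

17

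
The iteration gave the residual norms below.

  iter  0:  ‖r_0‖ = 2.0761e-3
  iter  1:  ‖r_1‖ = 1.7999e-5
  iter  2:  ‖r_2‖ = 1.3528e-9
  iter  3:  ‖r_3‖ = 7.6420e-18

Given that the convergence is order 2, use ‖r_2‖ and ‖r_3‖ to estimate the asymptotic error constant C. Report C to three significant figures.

C ≈ ‖r_3‖ / ‖r_2‖^2
  = 7.6420e-18 / (1.3528e-9)^2
  = 7.6420e-18 / 1.83007e-18 ≈ 4.1758

4.18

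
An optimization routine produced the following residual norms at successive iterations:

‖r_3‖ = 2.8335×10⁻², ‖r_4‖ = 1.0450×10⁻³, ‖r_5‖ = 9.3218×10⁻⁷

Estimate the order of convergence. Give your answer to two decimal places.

p ≈ ln(‖r_5‖/‖r_4‖) / ln(‖r_4‖/‖r_3‖)
  = ln(9.3218×10⁻⁷/1.0450×10⁻³) / ln(1.0450×10⁻³/2.8335×10⁻²)
  = ln(0.000892038) / ln(0.0368802)
  = -7.02200 / -3.30008 ≈ 2.12783

2.13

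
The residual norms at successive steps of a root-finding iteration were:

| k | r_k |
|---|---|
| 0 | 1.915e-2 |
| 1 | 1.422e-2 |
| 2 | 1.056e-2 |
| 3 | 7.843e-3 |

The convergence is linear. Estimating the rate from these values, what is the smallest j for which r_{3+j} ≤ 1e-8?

Rate ρ ≈ r_3/r_2 = 7.843e-3/1.056e-2 = 0.7427.
After j more steps, r_{3+j} ≈ 7.843e-3·ρ^j; need ρ^j ≤ 1e-8/7.843e-3 = 1.27502e-06.
j ≥ ln(1.27502e-06)/ln(0.7427) = -13.5725/-0.29746 = 45.628.
So 46 more iterations are needed.

46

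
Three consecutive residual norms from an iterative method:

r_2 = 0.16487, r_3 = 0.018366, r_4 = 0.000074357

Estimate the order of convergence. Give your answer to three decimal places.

2.510

p ≈ ln(r_4/r_3) / ln(r_3/r_2)
  = ln(0.000074357/0.018366) / ln(0.018366/0.16487)
  = ln(0.00404862) / ln(0.111397)
  = -5.509379 / -2.194655 ≈ 2.510362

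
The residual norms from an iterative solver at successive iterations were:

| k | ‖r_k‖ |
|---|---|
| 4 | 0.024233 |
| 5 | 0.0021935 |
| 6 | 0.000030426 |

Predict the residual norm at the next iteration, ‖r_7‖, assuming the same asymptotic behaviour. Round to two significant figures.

1.5e-8

First estimate the order: p ≈ ln(‖r_6‖/‖r_5‖) / ln(‖r_5‖/‖r_4‖) = ln(0.000030426/0.0021935)/ln(0.0021935/0.024233) = ln(0.013871)/ln(0.0905171) ≈ 1.7808.
Then ‖r_7‖ ≈ ‖r_6‖·(‖r_6‖/‖r_5‖)^p = 0.000030426·(0.013871)^1.7808 = 0.000030426·0.000491434 ≈ 1.495e-08.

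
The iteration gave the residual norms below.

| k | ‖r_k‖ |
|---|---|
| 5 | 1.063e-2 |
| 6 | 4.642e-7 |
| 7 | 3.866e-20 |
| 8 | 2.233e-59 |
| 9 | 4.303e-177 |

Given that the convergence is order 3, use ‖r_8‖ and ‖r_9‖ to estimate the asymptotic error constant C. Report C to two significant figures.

C ≈ ‖r_9‖ / ‖r_8‖^3
  = 4.303e-177 / (2.233e-59)^3
  = 4.303e-177 / 1.11344e-176 ≈ 0.38646

0.39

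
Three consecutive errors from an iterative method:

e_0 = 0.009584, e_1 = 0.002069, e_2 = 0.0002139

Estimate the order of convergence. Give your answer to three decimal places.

1.480

p ≈ ln(e_2/e_1) / ln(e_1/e_0)
  = ln(0.0002139/0.002069) / ln(0.002069/0.009584)
  = ln(0.103383) / ln(0.215881)
  = -2.269315 / -1.533028 ≈ 1.480283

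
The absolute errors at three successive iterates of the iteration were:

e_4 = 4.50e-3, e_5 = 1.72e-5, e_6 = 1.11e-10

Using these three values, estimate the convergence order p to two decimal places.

2.15

p ≈ ln(e_6/e_5) / ln(e_5/e_4)
  = ln(1.11e-10/1.72e-5) / ln(1.72e-5/4.50e-3)
  = ln(6.45349e-06) / ln(0.00382222)
  = -11.95089 / -5.56692 ≈ 2.14677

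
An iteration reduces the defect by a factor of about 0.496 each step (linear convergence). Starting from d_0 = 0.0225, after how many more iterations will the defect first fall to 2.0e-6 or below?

14

After k steps, d_k ≈ 0.0225·0.496^k.
Need 0.496^k ≤ 2.0e-6/0.0225 = 8.88889e-05.
k ≥ ln(8.88889e-05)/ln(0.496) = -9.3281/-0.70118 = 13.303.
Smallest integer k = 14.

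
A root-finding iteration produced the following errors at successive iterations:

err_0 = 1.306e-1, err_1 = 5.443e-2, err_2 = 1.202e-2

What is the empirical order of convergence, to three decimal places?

1.726

p ≈ ln(err_2/err_1) / ln(err_1/err_0)
  = ln(1.202e-2/5.443e-2) / ln(5.443e-2/1.306e-1)
  = ln(0.220834) / ln(0.416769)
  = -1.510344 / -0.875223 ≈ 1.725668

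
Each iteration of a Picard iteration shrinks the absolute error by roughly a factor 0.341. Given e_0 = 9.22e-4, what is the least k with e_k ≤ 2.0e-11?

17

After k steps, e_k ≈ 9.22e-4·0.341^k.
Need 0.341^k ≤ 2.0e-11/9.22e-4 = 2.1692e-08.
k ≥ ln(2.1692e-08)/ln(0.341) = -17.6463/-1.07587 = 16.402.
Smallest integer k = 17.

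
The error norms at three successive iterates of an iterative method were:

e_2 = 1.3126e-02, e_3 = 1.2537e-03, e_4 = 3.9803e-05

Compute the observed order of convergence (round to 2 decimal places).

1.47

p ≈ ln(e_4/e_3) / ln(e_3/e_2)
  = ln(3.9803e-05/1.2537e-03) / ln(1.2537e-03/1.3126e-02)
  = ln(0.0317484) / ln(0.0955127)
  = -3.44991 / -2.34850 ≈ 1.46898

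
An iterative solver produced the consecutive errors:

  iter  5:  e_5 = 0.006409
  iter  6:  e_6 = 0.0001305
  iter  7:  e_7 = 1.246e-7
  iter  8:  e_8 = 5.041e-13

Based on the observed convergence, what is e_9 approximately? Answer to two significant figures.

First estimate the order: p ≈ ln(e_8/e_7) / ln(e_7/e_6) = ln(5.041e-13/1.246e-7)/ln(1.246e-7/0.0001305) = ln(4.04575e-06)/ln(0.000954789) ≈ 1.7857.
Then e_9 ≈ e_8·(e_8/e_7)^p = 5.041e-13·(4.04575e-06)^1.7857 = 5.041e-13·2.34271e-10 ≈ 1.181e-22.

1.2e-22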